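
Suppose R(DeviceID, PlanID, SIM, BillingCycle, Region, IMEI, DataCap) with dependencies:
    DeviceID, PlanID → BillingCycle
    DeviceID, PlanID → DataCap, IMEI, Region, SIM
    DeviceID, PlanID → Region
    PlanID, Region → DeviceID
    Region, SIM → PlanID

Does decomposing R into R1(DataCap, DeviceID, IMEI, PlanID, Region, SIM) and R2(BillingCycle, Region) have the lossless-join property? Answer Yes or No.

No

R1 ∩ R2 = {Region}; its closure under F is {Region}.
Neither R1 nor R2 is contained in that closure, so the decomposition is lossy.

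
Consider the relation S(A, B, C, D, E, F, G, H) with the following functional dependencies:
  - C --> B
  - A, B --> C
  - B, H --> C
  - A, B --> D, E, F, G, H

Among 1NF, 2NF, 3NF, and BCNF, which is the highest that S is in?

3NF

Candidate keys: {A, B}, {A, C}. Prime attributes: {A, B, C}.
C --> B: {C}⁺ = {B, C}, which is not all of the attributes, so the left side is not a superkey — BCNF is violated.
Its right-hand attributes {B} are all prime, as are those of every other non-superkey FD — the relation is in 3NF.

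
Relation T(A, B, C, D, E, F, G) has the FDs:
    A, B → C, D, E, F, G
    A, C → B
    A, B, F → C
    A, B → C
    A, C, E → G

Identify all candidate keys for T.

{A, B}, {A, C}

No FD produces {A}, so it must be in every candidate key.
{A, B} is a candidate key since {A, B}⁺ = {A, B, C, D, E, F, G} covers every attribute.
{A, C} is a candidate key since {A, C}⁺ = {A, B, C, D, E, F, G} covers every attribute.
No proper subset of any of these is a key, and no other minimal superkey exists.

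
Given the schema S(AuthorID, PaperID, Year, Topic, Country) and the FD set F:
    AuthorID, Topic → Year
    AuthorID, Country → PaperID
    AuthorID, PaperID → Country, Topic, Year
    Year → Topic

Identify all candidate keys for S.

Attributes never on any right-hand side: {AuthorID} — every candidate key must contain it.
Closure of {AuthorID, Country} is {AuthorID, Country, PaperID, Topic, Year}, the whole schema; {AuthorID, Country} is a candidate key.
Closure of {AuthorID, PaperID} is {AuthorID, Country, PaperID, Topic, Year}, the whole schema; {AuthorID, PaperID} is a candidate key.
Any other superkey properly contains one of these, so there are no further candidate keys.

{AuthorID, Country}, {AuthorID, PaperID}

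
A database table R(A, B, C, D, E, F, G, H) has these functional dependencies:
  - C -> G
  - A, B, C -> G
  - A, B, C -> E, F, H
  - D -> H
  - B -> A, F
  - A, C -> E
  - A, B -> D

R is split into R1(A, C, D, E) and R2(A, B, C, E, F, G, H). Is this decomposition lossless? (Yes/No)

No

Common attributes: {A, C, E}; their closure is {A, C, E, G}.
The closure covers neither R1 nor R2 entirely; the join is not lossless.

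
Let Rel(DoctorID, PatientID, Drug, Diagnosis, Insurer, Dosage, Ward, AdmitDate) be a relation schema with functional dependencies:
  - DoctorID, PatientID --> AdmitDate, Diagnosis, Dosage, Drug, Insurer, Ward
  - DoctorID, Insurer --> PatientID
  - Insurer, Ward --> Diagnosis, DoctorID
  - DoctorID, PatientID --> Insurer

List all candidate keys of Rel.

{DoctorID, Insurer} is a candidate key since {DoctorID, Insurer}⁺ = {AdmitDate, Diagnosis, DoctorID, Dosage, Drug, Insurer, PatientID, Ward} covers every attribute.
{DoctorID, PatientID} is a candidate key since {DoctorID, PatientID}⁺ = {AdmitDate, Diagnosis, DoctorID, Dosage, Drug, Insurer, PatientID, Ward} covers every attribute.
{Insurer, Ward} is a candidate key since {Insurer, Ward}⁺ = {AdmitDate, Diagnosis, DoctorID, Dosage, Drug, Insurer, PatientID, Ward} covers every attribute.
These are minimal and exhaustive — every other superkey contains one of them.

{DoctorID, Insurer}, {DoctorID, PatientID}, {Insurer, Ward}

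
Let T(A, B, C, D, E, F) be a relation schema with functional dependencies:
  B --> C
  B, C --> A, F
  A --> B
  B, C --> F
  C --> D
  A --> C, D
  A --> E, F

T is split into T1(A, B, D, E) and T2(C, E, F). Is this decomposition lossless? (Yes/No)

No

The shared attributes are {E} and {E}⁺ = {E}.
The closure covers neither T1 nor T2 entirely; the join is not lossless.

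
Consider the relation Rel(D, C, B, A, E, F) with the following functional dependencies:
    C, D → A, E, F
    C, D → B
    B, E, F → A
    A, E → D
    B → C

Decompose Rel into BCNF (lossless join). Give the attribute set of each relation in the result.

Candidate keys of the original relation: {A, B, E}, {A, C, E}, {B, D}, {B, E, F}, {C, D}.
In {A, B, C, D, E, F}, {A, E} is not a superkey ({A, E}⁺ restricted to this set is {A, D, E}), so split on A, E → D into {A, D, E} and {A, B, C, E, F}.
{A, D, E} is in BCNF.
In {A, B, C, E, F}, {B} is not a superkey ({B}⁺ restricted to this set is {B, C}), so split on B → C into {B, C} and {A, B, E, F}.
{B, C} is in BCNF.
{A, B, E, F} is in BCNF.

{A, B, E, F}; {A, D, E}; {B, C}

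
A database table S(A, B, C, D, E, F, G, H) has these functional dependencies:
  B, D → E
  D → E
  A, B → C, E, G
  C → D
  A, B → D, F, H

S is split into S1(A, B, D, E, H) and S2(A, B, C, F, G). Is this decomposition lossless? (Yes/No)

Yes

S1 ∩ S2 = {A, B}; its closure under F is {A, B, C, D, E, F, G, H}.
S1 is contained in that closure, so S1 ∩ S2 → S1 holds and the join is lossless.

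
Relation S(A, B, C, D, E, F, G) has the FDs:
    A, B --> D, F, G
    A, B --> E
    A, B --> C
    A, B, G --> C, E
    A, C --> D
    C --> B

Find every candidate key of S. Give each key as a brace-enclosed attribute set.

{A, B}, {A, C}

{A} never appears on the right of any FD, so every key must include it.
{A, B} is a candidate key since {A, B}⁺ = {A, B, C, D, E, F, G} covers every attribute.
{A, C} is a candidate key since {A, C}⁺ = {A, B, C, D, E, F, G} covers every attribute.
Any other superkey properly contains one of these, so there are no further candidate keys.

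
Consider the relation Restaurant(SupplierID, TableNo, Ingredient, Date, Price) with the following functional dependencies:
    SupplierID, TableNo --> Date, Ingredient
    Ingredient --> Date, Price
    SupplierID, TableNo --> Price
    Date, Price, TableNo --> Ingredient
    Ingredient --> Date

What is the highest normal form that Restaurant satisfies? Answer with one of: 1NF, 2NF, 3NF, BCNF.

2NF

Candidate key: {SupplierID, TableNo}. Prime attributes: {SupplierID, TableNo}.
Ingredient --> Date, Price breaks BCNF: {Ingredient}⁺ = {Date, Ingredient, Price}, so {Ingredient} is not a superkey.
Ingredient --> Date, Price determines the non-prime attributes {Date, Price} from a non-superkey — 3NF is violated.
No non-prime attribute depends on a proper subset of any candidate key, so 2NF holds.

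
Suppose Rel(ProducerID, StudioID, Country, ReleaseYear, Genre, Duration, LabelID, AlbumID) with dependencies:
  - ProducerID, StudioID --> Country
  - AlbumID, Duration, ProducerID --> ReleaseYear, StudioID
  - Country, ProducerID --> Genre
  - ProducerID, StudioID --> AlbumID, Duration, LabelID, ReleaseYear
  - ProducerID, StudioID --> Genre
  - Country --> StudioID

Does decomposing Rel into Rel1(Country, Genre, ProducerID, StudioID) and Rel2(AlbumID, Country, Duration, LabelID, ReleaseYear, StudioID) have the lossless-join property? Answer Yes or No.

No

The shared attributes are {Country, StudioID} and {Country, StudioID}⁺ = {Country, StudioID}.
The closure covers neither Rel1 nor Rel2 entirely; the join is not lossless.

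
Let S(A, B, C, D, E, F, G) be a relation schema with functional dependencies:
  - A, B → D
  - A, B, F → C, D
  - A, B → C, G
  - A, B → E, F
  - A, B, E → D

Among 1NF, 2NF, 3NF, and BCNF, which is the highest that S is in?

Candidate key: {A, B}. Prime attributes: {A, B}.
Each dependency's left side is a superkey — BCNF holds.

BCNF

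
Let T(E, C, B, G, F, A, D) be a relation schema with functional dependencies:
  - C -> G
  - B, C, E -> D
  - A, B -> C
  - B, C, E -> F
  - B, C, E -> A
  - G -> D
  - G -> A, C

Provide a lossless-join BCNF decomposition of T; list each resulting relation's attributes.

Candidate keys of the original relation: {A, B, E}, {B, C, E}, {B, E, G}.
In {A, B, C, D, E, F, G}, {C} is not a superkey ({C}⁺ restricted to this set is {A, C, D, G}), so split on C -> A, D, G into {A, C, D, G} and {B, C, E, F}.
{A, C, D, G} has no BCNF violation.
{B, C, E, F} has no BCNF violation.

{A, C, D, G}; {B, C, E, F}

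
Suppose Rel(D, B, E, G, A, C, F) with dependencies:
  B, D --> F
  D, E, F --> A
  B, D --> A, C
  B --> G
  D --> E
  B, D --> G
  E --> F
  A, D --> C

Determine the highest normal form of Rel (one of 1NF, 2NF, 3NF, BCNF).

1NF

Candidate key: {B, D}. Prime attributes: {B, D}.
For D, E, F --> A we have {D, E, F}⁺ = {A, C, D, E, F}; {D, E, F} is not a superkey, so BCNF fails.
Because {A} is non-prime and the left side of D, E, F --> A is not a superkey, the relation is not in 3NF.
The proper key subset {B} of {B, D} determines non-prime {G}, so the relation is not even in 2NF.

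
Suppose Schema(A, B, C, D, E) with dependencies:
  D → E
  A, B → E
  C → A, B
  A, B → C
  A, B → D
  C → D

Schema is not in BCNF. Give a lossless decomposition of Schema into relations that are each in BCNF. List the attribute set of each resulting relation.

{A, B, C, D}; {D, E}

Candidate keys of the original relation: {A, B}, {C}.
Within {A, B, C, D, E}: {D}⁺ ∩ {A, B, C, D, E} = {D, E}, not the whole set, so D → E violates BCNF; decompose into {D, E} and {A, B, C, D}.
{D, E}: every determinant is a superkey — BCNF.
{A, B, C, D}: every determinant is a superkey — BCNF.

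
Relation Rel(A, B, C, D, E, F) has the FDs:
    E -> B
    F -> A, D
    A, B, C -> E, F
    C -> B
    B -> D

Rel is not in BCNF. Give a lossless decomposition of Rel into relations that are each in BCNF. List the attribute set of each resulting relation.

Candidate keys of the original relation: {A, C}, {C, F}.
{A, B, C, D, E, F}: {E} determines {B, D, E} here but is not a superkey — split on E -> B, D, giving {B, D, E} and {A, C, E, F}.
{B, D, E}: {B} determines {B, D} here but is not a superkey — split on B -> D, giving {B, D} and {B, E}.
{B, D} has no BCNF violation.
{B, E} has no BCNF violation.
{A, C, E, F}: {F} determines {A, F} here but is not a superkey — split on F -> A, giving {A, F} and {C, E, F}.
{A, F} has no BCNF violation.
{C, E, F} has no BCNF violation.

{A, F}; {B, D}; {B, E}; {C, E, F}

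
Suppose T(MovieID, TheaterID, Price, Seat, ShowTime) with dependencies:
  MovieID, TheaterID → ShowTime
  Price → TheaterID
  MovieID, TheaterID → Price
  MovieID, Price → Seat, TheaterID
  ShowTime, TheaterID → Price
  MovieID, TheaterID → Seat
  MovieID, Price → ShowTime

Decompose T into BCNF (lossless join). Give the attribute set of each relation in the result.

Candidate keys of the original relation: {MovieID, Price}, {MovieID, TheaterID}.
In {MovieID, Price, Seat, ShowTime, TheaterID}, {Price} is not a superkey ({Price}⁺ restricted to this set is {Price, TheaterID}), so split on Price → TheaterID into {Price, TheaterID} and {MovieID, Price, Seat, ShowTime}.
{Price, TheaterID}: every determinant is a superkey — BCNF.
{MovieID, Price, Seat, ShowTime}: every determinant is a superkey — BCNF.

{MovieID, Price, Seat, ShowTime}; {Price, TheaterID}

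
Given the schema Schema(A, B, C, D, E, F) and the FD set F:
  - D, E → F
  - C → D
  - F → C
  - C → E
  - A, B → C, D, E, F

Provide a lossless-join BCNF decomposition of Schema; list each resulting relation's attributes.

Candidate key of the original relation: {A, B}.
{A, B, C, D, E, F}: {D, E} determines {C, D, E, F} here but is not a superkey — split on D, E → C, F, giving {C, D, E, F} and {A, B, D, E}.
{C, D, E, F} is in BCNF.
{A, B, D, E} is in BCNF.

{A, B, D, E}; {C, D, E, F}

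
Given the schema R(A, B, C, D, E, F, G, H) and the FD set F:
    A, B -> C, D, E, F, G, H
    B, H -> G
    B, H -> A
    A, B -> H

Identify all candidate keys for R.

{A, B}, {B, H}

Attributes never on any right-hand side: {B} — every candidate key must contain it.
Closure of {A, B} is {A, B, C, D, E, F, G, H}, the whole schema; {A, B} is a candidate key.
Closure of {B, H} is {A, B, C, D, E, F, G, H}, the whole schema; {B, H} is a candidate key.
No proper subset of any of these is a key, and no other minimal superkey exists.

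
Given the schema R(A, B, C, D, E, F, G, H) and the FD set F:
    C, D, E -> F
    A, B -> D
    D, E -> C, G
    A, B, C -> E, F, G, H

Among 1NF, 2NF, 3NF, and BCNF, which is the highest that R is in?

Candidate keys: {A, B, C}, {A, B, E}. Prime attributes: {A, B, C, E}.
C, D, E -> F: {C, D, E}⁺ = {C, D, E, F, G}, which is not all of the attributes, so the left side is not a superkey — BCNF is violated.
C, D, E -> F has non-prime {F} on the right and a non-superkey on the left, so 3NF fails.
Since {A, B} ⊂ {A, B, C} and {A, B}⁺ ⊇ {D} with {D} non-prime, there is a partial dependency; 2NF fails.

1NF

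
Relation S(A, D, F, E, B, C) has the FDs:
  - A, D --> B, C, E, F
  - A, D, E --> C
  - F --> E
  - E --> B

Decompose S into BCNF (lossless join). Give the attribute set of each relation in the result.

Candidate key of the original relation: {A, D}.
In {A, B, C, D, E, F}, {F} is not a superkey ({F}⁺ restricted to this set is {B, E, F}), so split on F --> B, E into {B, E, F} and {A, C, D, F}.
In {B, E, F}, {E} is not a superkey ({E}⁺ restricted to this set is {B, E}), so split on E --> B into {B, E} and {E, F}.
{B, E} is in BCNF.
{E, F} is in BCNF.
{A, C, D, F} is in BCNF.

{A, C, D, F}; {B, E}; {E, F}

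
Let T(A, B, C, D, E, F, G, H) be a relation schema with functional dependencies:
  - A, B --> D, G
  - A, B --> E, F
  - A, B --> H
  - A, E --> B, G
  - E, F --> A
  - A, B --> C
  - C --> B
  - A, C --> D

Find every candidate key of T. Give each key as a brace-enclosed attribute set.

{A, B} is a candidate key since {A, B}⁺ = {A, B, C, D, E, F, G, H} covers every attribute.
{A, C} is a candidate key since {A, C}⁺ = {A, B, C, D, E, F, G, H} covers every attribute.
{A, E} is a candidate key since {A, E}⁺ = {A, B, C, D, E, F, G, H} covers every attribute.
{E, F} is a candidate key since {E, F}⁺ = {A, B, C, D, E, F, G, H} covers every attribute.
No proper subset of any of these is a key, and no other minimal superkey exists.

{A, B}, {A, C}, {A, E}, {E, F}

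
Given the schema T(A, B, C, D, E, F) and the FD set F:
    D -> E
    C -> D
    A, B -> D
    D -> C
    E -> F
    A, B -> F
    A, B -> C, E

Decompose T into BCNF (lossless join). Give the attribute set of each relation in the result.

Candidate key of the original relation: {A, B}.
Within {A, B, C, D, E, F}: {D}⁺ ∩ {A, B, C, D, E, F} = {C, D, E, F}, not the whole set, so D -> C, E, F violates BCNF; decompose into {C, D, E, F} and {A, B, D}.
Within {C, D, E, F}: {E}⁺ ∩ {C, D, E, F} = {E, F}, not the whole set, so E -> F violates BCNF; decompose into {E, F} and {C, D, E}.
{E, F} has no BCNF violation.
{C, D, E} has no BCNF violation.
{A, B, D} has no BCNF violation.

{A, B, D}; {C, D, E}; {E, F}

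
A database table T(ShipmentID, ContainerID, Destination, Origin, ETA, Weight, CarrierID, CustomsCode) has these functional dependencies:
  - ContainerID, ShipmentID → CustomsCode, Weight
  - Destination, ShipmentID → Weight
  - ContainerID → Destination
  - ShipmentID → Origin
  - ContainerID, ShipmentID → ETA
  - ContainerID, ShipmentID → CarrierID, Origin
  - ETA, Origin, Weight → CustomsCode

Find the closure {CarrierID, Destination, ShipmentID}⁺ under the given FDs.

Start with {CarrierID, Destination, ShipmentID}.
Destination, ShipmentID → Weight applies; add {Weight} → now {CarrierID, Destination, ShipmentID, Weight}.
ShipmentID → Origin applies; add {Origin} → now {CarrierID, Destination, Origin, ShipmentID, Weight}.
No further FD applies.

{CarrierID, Destination, Origin, ShipmentID, Weight}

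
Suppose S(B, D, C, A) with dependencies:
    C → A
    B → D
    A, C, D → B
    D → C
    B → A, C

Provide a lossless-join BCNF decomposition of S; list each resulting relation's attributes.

{A, C}; {B, C, D}

Candidate keys of the original relation: {B}, {D}.
In {A, B, C, D}, {C} is not a superkey ({C}⁺ restricted to this set is {A, C}), so split on C → A into {A, C} and {B, C, D}.
{A, C}: every determinant is a superkey — BCNF.
{B, C, D}: every determinant is a superkey — BCNF.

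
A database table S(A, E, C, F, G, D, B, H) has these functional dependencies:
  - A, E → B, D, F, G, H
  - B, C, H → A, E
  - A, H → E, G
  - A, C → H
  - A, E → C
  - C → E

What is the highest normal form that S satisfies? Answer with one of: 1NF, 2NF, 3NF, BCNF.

Candidate keys: {A, C}, {A, E}, {A, H}, {B, C, H}. Prime attributes: {A, B, C, E, H}.
For C → E we have {C}⁺ = {C, E}; {C} is not a superkey, so BCNF fails.
Its right-hand attributes {E} are all prime, as are those of every other non-superkey FD — the relation is in 3NF.

3NF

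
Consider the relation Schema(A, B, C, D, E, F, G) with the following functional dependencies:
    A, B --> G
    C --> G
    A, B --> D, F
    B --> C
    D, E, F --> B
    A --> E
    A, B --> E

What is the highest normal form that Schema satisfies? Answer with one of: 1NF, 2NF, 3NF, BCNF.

1NF

Candidate keys: {A, B}, {A, D, F}. Prime attributes: {A, B, D, F}.
C --> G: {C}⁺ = {C, G}, which is not all of the attributes, so the left side is not a superkey — BCNF is violated.
C --> G determines the non-prime attribute {G} from a non-superkey — 3NF is violated.
{A} is a proper subset of the key {A, B}, and {A}⁺ contains the non-prime attribute {E} — a partial dependency, so 2NF is violated.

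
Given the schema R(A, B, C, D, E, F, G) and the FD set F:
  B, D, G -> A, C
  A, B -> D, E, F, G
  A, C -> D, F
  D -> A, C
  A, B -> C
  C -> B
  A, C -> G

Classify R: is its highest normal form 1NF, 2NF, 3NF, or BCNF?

3NF

Candidate keys: {A, B}, {A, C}, {D}. Prime attributes: {A, B, C, D}.
C -> B breaks BCNF: {C}⁺ = {B, C}, so {C} is not a superkey.
Its right-hand attributes {B} are all prime, as are those of every other non-superkey FD — the relation is in 3NF.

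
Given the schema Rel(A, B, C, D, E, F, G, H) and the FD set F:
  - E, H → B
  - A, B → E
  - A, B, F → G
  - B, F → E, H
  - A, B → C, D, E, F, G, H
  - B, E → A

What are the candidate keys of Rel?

{A, B}, {B, E}, {B, F}, {E, H}

{A, B}⁺ = {A, B, C, D, E, F, G, H} — all of the relation — so {A, B} is a candidate key.
{B, E}⁺ = {A, B, C, D, E, F, G, H} — all of the relation — so {B, E} is a candidate key.
{B, F}⁺ = {A, B, C, D, E, F, G, H} — all of the relation — so {B, F} is a candidate key.
{E, H}⁺ = {A, B, C, D, E, F, G, H} — all of the relation — so {E, H} is a candidate key.
No proper subset of any of these is a key, and no other minimal superkey exists.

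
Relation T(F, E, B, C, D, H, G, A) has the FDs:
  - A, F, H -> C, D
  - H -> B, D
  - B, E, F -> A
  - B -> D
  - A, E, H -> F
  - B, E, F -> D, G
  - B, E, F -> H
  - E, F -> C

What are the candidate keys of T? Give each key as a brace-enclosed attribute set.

{A, E, H}, {B, E, F}, {E, F, H}

{E} never appears on the right of any FD, so every key must include it.
{A, E, H}⁺ = {A, B, C, D, E, F, G, H}, which is every attribute, so {A, E, H} is a candidate key.
{B, E, F}⁺ = {A, B, C, D, E, F, G, H}, which is every attribute, so {B, E, F} is a candidate key.
{E, F, H}⁺ = {A, B, C, D, E, F, G, H}, which is every attribute, so {E, F, H} is a candidate key.
Any other superkey properly contains one of these, so there are no further candidate keys.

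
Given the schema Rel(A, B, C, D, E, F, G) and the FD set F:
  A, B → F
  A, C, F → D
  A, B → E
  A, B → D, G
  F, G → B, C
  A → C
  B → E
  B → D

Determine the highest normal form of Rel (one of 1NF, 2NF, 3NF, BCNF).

Candidate keys: {A, B}, {A, F, G}. Prime attributes: {A, B, F, G}.
For A, C, F → D we have {A, C, F}⁺ = {A, C, D, F}; {A, C, F} is not a superkey, so BCNF fails.
A, C, F → D determines the non-prime attribute {D} from a non-superkey — 3NF is violated.
The proper key subset {A} of {A, B} determines non-prime {C}, so the relation is not even in 2NF.

1NF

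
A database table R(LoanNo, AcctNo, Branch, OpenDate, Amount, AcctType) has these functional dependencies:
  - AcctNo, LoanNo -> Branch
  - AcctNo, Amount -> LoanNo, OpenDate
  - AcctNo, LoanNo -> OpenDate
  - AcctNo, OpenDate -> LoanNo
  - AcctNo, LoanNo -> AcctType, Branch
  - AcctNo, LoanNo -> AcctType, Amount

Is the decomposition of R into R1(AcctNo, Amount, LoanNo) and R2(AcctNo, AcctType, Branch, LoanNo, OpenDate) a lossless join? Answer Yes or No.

Yes

The shared attributes are {AcctNo, LoanNo} and {AcctNo, LoanNo}⁺ = {AcctNo, AcctType, Amount, Branch, LoanNo, OpenDate}.
Since R1 ⊆ {AcctNo, AcctType, Amount, Branch, LoanNo, OpenDate}, the intersection is a superkey of R1; the decomposition is lossless.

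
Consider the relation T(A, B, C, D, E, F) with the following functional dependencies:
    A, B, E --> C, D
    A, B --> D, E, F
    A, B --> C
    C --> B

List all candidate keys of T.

{A, B}, {A, C}

{A} never appears on the right of any FD, so every key must include it.
Closure of {A, B} is {A, B, C, D, E, F}, the whole schema; {A, B} is a candidate key.
Closure of {A, C} is {A, B, C, D, E, F}, the whole schema; {A, C} is a candidate key.
No proper subset of any of these is a key, and no other minimal superkey exists.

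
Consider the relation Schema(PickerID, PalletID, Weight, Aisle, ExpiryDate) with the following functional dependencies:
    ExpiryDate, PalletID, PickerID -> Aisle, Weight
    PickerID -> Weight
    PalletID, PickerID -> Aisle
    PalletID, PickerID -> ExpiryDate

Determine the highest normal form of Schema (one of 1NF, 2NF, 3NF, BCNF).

1NF

Candidate key: {PalletID, PickerID}. Prime attributes: {PalletID, PickerID}.
PickerID -> Weight breaks BCNF: {PickerID}⁺ = {PickerID, Weight}, so {PickerID} is not a superkey.
Because {Weight} is non-prime and the left side of PickerID -> Weight is not a superkey, the relation is not in 3NF.
{PickerID} is a proper subset of the key {PalletID, PickerID}, and {PickerID}⁺ contains the non-prime attribute {Weight} — a partial dependency, so 2NF is violated.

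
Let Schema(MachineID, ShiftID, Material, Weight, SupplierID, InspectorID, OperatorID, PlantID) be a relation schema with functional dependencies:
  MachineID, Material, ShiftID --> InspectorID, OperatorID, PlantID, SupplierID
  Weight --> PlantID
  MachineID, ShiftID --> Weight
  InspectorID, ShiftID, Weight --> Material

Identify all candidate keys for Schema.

{InspectorID, MachineID, ShiftID}, {MachineID, Material, ShiftID}

{MachineID, ShiftID} never appear on the right of any FD, so every key must include all of them.
{InspectorID, MachineID, ShiftID}⁺ = {InspectorID, MachineID, Material, OperatorID, PlantID, ShiftID, SupplierID, Weight} — all of the relation — so {InspectorID, MachineID, ShiftID} is a candidate key.
{MachineID, Material, ShiftID}⁺ = {InspectorID, MachineID, Material, OperatorID, PlantID, ShiftID, SupplierID, Weight} — all of the relation — so {MachineID, Material, ShiftID} is a candidate key.
No proper subset of any of these is a key, and no other minimal superkey exists.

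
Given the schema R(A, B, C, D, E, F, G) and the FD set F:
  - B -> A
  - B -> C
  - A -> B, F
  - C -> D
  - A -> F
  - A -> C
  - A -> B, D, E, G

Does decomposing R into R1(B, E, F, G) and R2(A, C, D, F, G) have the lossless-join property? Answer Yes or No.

The shared attributes are {F, G} and {F, G}⁺ = {F, G}.
The closure covers neither R1 nor R2 entirely; the join is not lossless.

No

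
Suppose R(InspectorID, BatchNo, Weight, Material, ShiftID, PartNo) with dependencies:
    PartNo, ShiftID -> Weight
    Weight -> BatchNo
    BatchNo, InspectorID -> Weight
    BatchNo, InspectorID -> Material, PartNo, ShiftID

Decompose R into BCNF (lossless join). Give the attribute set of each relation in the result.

Candidate keys of the original relation: {BatchNo, InspectorID}, {InspectorID, PartNo, ShiftID}, {InspectorID, Weight}.
Within {BatchNo, InspectorID, Material, PartNo, ShiftID, Weight}: {PartNo, ShiftID}⁺ ∩ {BatchNo, InspectorID, Material, PartNo, ShiftID, Weight} = {BatchNo, PartNo, ShiftID, Weight}, not the whole set, so PartNo, ShiftID -> BatchNo, Weight violates BCNF; decompose into {BatchNo, PartNo, ShiftID, Weight} and {InspectorID, Material, PartNo, ShiftID}.
Within {BatchNo, PartNo, ShiftID, Weight}: {Weight}⁺ ∩ {BatchNo, PartNo, ShiftID, Weight} = {BatchNo, Weight}, not the whole set, so Weight -> BatchNo violates BCNF; decompose into {BatchNo, Weight} and {PartNo, ShiftID, Weight}.
{BatchNo, Weight}: every determinant is a superkey — BCNF.
{PartNo, ShiftID, Weight}: every determinant is a superkey — BCNF.
{InspectorID, Material, PartNo, ShiftID}: every determinant is a superkey — BCNF.

{BatchNo, Weight}; {InspectorID, Material, PartNo, ShiftID}; {PartNo, ShiftID, Weight}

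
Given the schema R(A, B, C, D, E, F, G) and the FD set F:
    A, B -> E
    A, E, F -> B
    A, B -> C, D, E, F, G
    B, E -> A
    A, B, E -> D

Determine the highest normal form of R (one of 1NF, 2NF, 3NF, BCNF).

BCNF

Candidate keys: {A, B}, {A, E, F}, {B, E}. Prime attributes: {A, B, E, F}.
The left-hand side of every FD is a superkey, so BCNF is satisfied.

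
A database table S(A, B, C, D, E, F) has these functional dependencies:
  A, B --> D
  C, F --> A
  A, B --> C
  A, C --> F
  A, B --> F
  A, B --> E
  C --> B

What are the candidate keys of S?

{A, B}, {A, C}, {C, F}

{A, B}⁺ = {A, B, C, D, E, F}, which is every attribute, so {A, B} is a candidate key.
{A, C}⁺ = {A, B, C, D, E, F}, which is every attribute, so {A, C} is a candidate key.
{C, F}⁺ = {A, B, C, D, E, F}, which is every attribute, so {C, F} is a candidate key.
Any other superkey properly contains one of these, so there are no further candidate keys.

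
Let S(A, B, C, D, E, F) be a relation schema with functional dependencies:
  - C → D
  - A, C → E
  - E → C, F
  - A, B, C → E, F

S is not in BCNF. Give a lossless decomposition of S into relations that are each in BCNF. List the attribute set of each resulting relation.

Candidate keys of the original relation: {A, B, C}, {A, B, E}.
In {A, B, C, D, E, F}, {C} is not a superkey ({C}⁺ restricted to this set is {C, D}), so split on C → D into {C, D} and {A, B, C, E, F}.
{C, D} has no BCNF violation.
In {A, B, C, E, F}, {A, C} is not a superkey ({A, C}⁺ restricted to this set is {A, C, E, F}), so split on A, C → E, F into {A, C, E, F} and {A, B, C}.
In {A, C, E, F}, {E} is not a superkey ({E}⁺ restricted to this set is {C, E, F}), so split on E → C, F into {C, E, F} and {A, E}.
{C, E, F} has no BCNF violation.
{A, E} has no BCNF violation.
{A, B, C} has no BCNF violation.

{A, B, C}; {A, E}; {C, D}; {C, E, F}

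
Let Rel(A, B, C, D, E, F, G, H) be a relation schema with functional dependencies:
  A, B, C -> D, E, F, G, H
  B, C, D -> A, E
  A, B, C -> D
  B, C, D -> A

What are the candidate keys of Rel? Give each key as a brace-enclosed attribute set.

{A, B, C}, {B, C, D}

Attributes never on any right-hand side: {B, C} — every candidate key must contain all of them.
Closure of {A, B, C} is {A, B, C, D, E, F, G, H}, the whole schema; {A, B, C} is a candidate key.
Closure of {B, C, D} is {A, B, C, D, E, F, G, H}, the whole schema; {B, C, D} is a candidate key.
No proper subset of any of these is a key, and no other minimal superkey exists.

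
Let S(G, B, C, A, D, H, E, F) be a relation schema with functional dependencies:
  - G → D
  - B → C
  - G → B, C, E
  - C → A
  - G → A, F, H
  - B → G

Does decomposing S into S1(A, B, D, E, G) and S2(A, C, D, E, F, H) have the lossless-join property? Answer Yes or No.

The shared attributes are {A, D, E} and {A, D, E}⁺ = {A, D, E}.
Neither S1 nor S2 is contained in that closure, so the decomposition is lossy.

No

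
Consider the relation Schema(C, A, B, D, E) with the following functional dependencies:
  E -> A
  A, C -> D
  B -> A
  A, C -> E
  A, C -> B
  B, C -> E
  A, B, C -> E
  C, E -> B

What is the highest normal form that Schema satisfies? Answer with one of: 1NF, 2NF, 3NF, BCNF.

Candidate keys: {A, C}, {B, C}, {C, E}. Prime attributes: {A, B, C, E}.
E -> A: {E}⁺ = {A, E}, which is not all of the attributes, so the left side is not a superkey — BCNF is violated.
Its right-hand attributes {A} are all prime, as are those of every other non-superkey FD — the relation is in 3NF.

3NF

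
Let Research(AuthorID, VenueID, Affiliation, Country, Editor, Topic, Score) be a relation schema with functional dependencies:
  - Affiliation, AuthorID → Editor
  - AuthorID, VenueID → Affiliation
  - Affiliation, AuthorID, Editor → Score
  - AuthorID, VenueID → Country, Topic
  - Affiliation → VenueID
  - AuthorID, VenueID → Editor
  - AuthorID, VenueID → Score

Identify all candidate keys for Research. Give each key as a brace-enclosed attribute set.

{AuthorID} never appears on the right of any FD, so every key must include it.
{Affiliation, AuthorID}⁺ = {Affiliation, AuthorID, Country, Editor, Score, Topic, VenueID}, which is every attribute, so {Affiliation, AuthorID} is a candidate key.
{AuthorID, VenueID}⁺ = {Affiliation, AuthorID, Country, Editor, Score, Topic, VenueID}, which is every attribute, so {AuthorID, VenueID} is a candidate key.
These are minimal and exhaustive — every other superkey contains one of them.

{Affiliation, AuthorID}, {AuthorID, VenueID}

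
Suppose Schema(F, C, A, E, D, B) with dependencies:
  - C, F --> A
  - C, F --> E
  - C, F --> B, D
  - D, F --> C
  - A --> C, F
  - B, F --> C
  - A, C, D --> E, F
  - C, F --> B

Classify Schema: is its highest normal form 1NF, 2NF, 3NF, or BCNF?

Candidate keys: {A}, {B, F}, {C, F}, {D, F}. Prime attributes: {A, B, C, D, F}.
Every FD has a superkey on the left, so the relation is in BCNF.

BCNF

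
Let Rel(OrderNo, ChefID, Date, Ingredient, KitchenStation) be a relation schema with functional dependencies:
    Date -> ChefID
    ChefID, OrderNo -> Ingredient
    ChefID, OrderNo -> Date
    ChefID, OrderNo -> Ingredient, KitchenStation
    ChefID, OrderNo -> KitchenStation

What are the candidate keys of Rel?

No FD produces {OrderNo}, so it must be in every candidate key.
{ChefID, OrderNo}⁺ = {ChefID, Date, Ingredient, KitchenStation, OrderNo}, which is every attribute, so {ChefID, OrderNo} is a candidate key.
{Date, OrderNo}⁺ = {ChefID, Date, Ingredient, KitchenStation, OrderNo}, which is every attribute, so {Date, OrderNo} is a candidate key.
Any other superkey properly contains one of these, so there are no further candidate keys.

{ChefID, OrderNo}, {Date, OrderNo}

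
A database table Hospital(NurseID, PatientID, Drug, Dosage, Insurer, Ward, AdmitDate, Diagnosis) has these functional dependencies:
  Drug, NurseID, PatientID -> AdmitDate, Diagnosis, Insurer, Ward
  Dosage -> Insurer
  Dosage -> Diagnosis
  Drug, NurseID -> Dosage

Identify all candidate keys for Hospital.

{Drug, NurseID, PatientID}

{Drug, NurseID, PatientID} never appear on the right of any FD, so every key must include all of them.
{Drug, NurseID, PatientID}⁺ = {AdmitDate, Diagnosis, Dosage, Drug, Insurer, NurseID, PatientID, Ward}, which is every attribute, so {Drug, NurseID, PatientID} is a candidate key.
No other minimal set has full closure, so this is the only candidate key.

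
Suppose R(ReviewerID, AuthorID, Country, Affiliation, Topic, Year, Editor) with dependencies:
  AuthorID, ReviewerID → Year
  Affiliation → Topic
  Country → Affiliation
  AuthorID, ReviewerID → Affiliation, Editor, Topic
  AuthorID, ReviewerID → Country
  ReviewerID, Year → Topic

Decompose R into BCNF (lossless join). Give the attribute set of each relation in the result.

Candidate key of the original relation: {AuthorID, ReviewerID}.
Within {Affiliation, AuthorID, Country, Editor, ReviewerID, Topic, Year}: {Affiliation}⁺ ∩ {Affiliation, AuthorID, Country, Editor, ReviewerID, Topic, Year} = {Affiliation, Topic}, not the whole set, so Affiliation → Topic violates BCNF; decompose into {Affiliation, Topic} and {Affiliation, AuthorID, Country, Editor, ReviewerID, Year}.
{Affiliation, Topic} is in BCNF.
Within {Affiliation, AuthorID, Country, Editor, ReviewerID, Year}: {Country}⁺ ∩ {Affiliation, AuthorID, Country, Editor, ReviewerID, Year} = {Affiliation, Country}, not the whole set, so Country → Affiliation violates BCNF; decompose into {Affiliation, Country} and {AuthorID, Country, Editor, ReviewerID, Year}.
{Affiliation, Country} is in BCNF.
{AuthorID, Country, Editor, ReviewerID, Year} is in BCNF.

{Affiliation, Country}; {Affiliation, Topic}; {AuthorID, Country, Editor, ReviewerID, Year}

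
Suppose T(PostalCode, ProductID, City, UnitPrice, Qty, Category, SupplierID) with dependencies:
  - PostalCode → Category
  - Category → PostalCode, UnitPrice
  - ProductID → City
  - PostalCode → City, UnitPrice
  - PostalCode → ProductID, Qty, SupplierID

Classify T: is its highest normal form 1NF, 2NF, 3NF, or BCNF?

2NF

Candidate keys: {Category}, {PostalCode}. Prime attributes: {Category, PostalCode}.
ProductID → City breaks BCNF: {ProductID}⁺ = {City, ProductID}, so {ProductID} is not a superkey.
ProductID → City determines the non-prime attribute {City} from a non-superkey — 3NF is violated.
Every candidate key is a single attribute, so no partial dependency is possible; 2NF holds.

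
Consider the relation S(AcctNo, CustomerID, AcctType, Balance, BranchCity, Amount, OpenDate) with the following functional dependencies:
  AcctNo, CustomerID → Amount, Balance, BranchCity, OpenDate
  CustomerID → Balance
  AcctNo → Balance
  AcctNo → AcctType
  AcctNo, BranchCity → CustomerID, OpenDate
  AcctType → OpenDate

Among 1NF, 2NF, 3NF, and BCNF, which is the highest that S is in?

1NF

Candidate keys: {AcctNo, BranchCity}, {AcctNo, CustomerID}. Prime attributes: {AcctNo, BranchCity, CustomerID}.
CustomerID → Balance: {CustomerID}⁺ = {Balance, CustomerID}, which is not all of the attributes, so the left side is not a superkey — BCNF is violated.
CustomerID → Balance has non-prime {Balance} on the right and a non-superkey on the left, so 3NF fails.
The proper key subset {AcctNo} of {AcctNo, BranchCity} determines non-prime {AcctType, Balance, OpenDate}, so the relation is not even in 2NF.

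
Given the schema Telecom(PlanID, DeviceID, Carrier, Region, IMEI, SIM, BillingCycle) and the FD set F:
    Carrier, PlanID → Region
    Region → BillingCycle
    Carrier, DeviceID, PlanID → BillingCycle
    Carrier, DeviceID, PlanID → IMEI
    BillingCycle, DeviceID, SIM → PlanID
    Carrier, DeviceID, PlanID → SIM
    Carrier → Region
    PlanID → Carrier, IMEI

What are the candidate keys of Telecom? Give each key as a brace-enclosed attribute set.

{BillingCycle, DeviceID, SIM}, {Carrier, DeviceID, SIM}, {DeviceID, PlanID}, {DeviceID, Region, SIM}

No FD produces {DeviceID}, so it must be in every candidate key.
{DeviceID, PlanID}⁺ = {BillingCycle, Carrier, DeviceID, IMEI, PlanID, Region, SIM} — all of the relation — so {DeviceID, PlanID} is a candidate key.
{BillingCycle, DeviceID, SIM}⁺ = {BillingCycle, Carrier, DeviceID, IMEI, PlanID, Region, SIM} — all of the relation — so {BillingCycle, DeviceID, SIM} is a candidate key.
{Carrier, DeviceID, SIM}⁺ = {BillingCycle, Carrier, DeviceID, IMEI, PlanID, Region, SIM} — all of the relation — so {Carrier, DeviceID, SIM} is a candidate key.
{DeviceID, Region, SIM}⁺ = {BillingCycle, Carrier, DeviceID, IMEI, PlanID, Region, SIM} — all of the relation — so {DeviceID, Region, SIM} is a candidate key.
Any other superkey properly contains one of these, so there are no further candidate keys.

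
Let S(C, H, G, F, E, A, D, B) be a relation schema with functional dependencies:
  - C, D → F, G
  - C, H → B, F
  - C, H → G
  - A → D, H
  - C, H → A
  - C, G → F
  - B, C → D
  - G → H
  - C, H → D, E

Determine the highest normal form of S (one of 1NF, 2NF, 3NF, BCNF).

Candidate keys: {A, C}, {B, C}, {C, D}, {C, G}, {C, H}. Prime attributes: {A, B, C, D, G, H}.
For A → D, H we have {A}⁺ = {A, D, H}; {A} is not a superkey, so BCNF fails.
But every attribute on its right side ({D, H}) is prime, and the same holds for every other non-superkey FD, so 3NF still holds.

3NF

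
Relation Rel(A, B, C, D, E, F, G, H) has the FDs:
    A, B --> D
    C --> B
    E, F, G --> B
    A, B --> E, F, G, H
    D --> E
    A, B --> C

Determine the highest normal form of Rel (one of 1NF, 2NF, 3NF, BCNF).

Candidate keys: {A, B}, {A, C}, {A, D, F, G}, {A, E, F, G}. Prime attributes: {A, B, C, D, E, F, G}.
C --> B: {C}⁺ = {B, C}, which is not all of the attributes, so the left side is not a superkey — BCNF is violated.
Since {B} ⊆ prime attributes and every other non-superkey FD also has a prime right side, the schema is in 3NF.

3NF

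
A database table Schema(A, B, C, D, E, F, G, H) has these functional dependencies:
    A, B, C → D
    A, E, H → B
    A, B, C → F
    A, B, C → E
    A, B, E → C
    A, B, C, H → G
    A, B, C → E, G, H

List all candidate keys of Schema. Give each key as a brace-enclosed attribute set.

No FD produces {A}, so it must be in every candidate key.
Closure of {A, B, C} is {A, B, C, D, E, F, G, H}, the whole schema; {A, B, C} is a candidate key.
Closure of {A, B, E} is {A, B, C, D, E, F, G, H}, the whole schema; {A, B, E} is a candidate key.
Closure of {A, E, H} is {A, B, C, D, E, F, G, H}, the whole schema; {A, E, H} is a candidate key.
Any other superkey properly contains one of these, so there are no further candidate keys.

{A, B, C}, {A, B, E}, {A, E, H}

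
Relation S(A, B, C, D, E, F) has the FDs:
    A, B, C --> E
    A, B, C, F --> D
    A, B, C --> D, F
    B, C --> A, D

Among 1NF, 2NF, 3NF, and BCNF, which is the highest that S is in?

BCNF

Candidate key: {B, C}. Prime attributes: {B, C}.
Every FD has a superkey on the left, so the relation is in BCNF.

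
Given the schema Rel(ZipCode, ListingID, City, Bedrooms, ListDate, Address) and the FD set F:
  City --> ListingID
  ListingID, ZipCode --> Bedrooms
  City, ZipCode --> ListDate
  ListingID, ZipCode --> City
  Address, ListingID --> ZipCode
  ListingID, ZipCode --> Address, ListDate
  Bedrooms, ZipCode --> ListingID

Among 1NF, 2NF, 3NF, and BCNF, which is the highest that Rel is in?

Candidate keys: {Address, City}, {Address, ListingID}, {Bedrooms, ZipCode}, {City, ZipCode}, {ListingID, ZipCode}. Prime attributes: {Address, Bedrooms, City, ListingID, ZipCode}.
For City --> ListingID we have {City}⁺ = {City, ListingID}; {City} is not a superkey, so BCNF fails.
Since {ListingID} ⊆ prime attributes and every other non-superkey FD also has a prime right side, the schema is in 3NF.

3NF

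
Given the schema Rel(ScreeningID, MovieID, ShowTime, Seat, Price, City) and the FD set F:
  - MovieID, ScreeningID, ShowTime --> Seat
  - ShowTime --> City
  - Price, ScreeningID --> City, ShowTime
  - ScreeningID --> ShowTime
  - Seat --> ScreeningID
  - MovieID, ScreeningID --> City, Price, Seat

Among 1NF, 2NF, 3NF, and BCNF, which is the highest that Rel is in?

1NF

Candidate keys: {MovieID, ScreeningID}, {MovieID, Seat}. Prime attributes: {MovieID, ScreeningID, Seat}.
ShowTime --> City: {ShowTime}⁺ = {City, ShowTime}, which is not all of the attributes, so the left side is not a superkey — BCNF is violated.
ShowTime --> City has non-prime {City} on the right and a non-superkey on the left, so 3NF fails.
The proper key subset {ScreeningID} of {MovieID, ScreeningID} determines non-prime {City, ShowTime}, so the relation is not even in 2NF.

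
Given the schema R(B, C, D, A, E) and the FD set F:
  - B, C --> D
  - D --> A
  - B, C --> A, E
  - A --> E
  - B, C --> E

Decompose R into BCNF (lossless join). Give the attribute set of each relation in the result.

{A, D}; {A, E}; {B, C, D}

Candidate key of the original relation: {B, C}.
Within {A, B, C, D, E}: {D}⁺ ∩ {A, B, C, D, E} = {A, D, E}, not the whole set, so D --> A, E violates BCNF; decompose into {A, D, E} and {B, C, D}.
Within {A, D, E}: {A}⁺ ∩ {A, D, E} = {A, E}, not the whole set, so A --> E violates BCNF; decompose into {A, E} and {A, D}.
{A, E}: every determinant is a superkey — BCNF.
{A, D}: every determinant is a superkey — BCNF.
{B, C, D}: every determinant is a superkey — BCNF.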